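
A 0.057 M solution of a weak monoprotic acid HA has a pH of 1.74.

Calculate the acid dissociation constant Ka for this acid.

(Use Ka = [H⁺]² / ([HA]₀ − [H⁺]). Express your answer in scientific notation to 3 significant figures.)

[H⁺] = 10^(−pH) = 10^(−1.74) = 1.820e-02 M. For HA ⇌ H⁺ + A⁻, Ka = [H⁺][A⁻]/[HA] = [H⁺]² / ([HA]₀ − [H⁺]) = (1.820e-02)² / (0.057 − 1.820e-02) = 8.53e-03.

K_a = 8.53e-03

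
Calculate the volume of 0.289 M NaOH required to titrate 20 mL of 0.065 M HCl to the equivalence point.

At equivalence: moles acid = moles base. moles HCl = 0.065 × 20/1000 = 0.0013 mol. V_base = moles / 0.289 × 1000 = 4.5 mL.

V_{base} = 4.5 mL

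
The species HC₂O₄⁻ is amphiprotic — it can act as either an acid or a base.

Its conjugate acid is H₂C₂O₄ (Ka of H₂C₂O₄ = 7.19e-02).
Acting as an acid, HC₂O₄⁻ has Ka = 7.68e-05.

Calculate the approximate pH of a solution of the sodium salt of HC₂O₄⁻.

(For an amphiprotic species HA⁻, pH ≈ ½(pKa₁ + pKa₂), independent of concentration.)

pKa₁ = -log(7.19e-02) = 1.14; pKa₂ = -log(7.68e-05) = 4.11. For an amphiprotic species, pH ≈ ½(pKa₁ + pKa₂) = ½(1.14 + 4.11) = 2.63.

pH = 2.63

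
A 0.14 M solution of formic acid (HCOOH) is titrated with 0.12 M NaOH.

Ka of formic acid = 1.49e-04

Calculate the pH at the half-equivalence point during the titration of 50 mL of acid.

At half-equivalence [HA] = [A⁻], so Henderson-Hasselbalch gives pH = pKa = -log(1.49e-04) = 3.83.

pH = pKa = 3.83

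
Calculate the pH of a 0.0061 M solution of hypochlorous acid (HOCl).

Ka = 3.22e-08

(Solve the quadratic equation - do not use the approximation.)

x² + Ka×x - Ka×C = 0. Using quadratic formula: [H⁺] = 1.3999e-05

pH = 4.85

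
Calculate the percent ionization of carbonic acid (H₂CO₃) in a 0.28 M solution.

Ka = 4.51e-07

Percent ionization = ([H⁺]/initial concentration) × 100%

Using Ka equilibrium: x² + Ka×x - Ka×C = 0. Solving: [H⁺] = 3.5513e-04. Percent = (3.5513e-04/0.28) × 100

Percent ionization = 0.127%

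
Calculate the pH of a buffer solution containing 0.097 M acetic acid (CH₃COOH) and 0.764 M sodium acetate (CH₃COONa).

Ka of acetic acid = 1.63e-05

pKa = -log(1.63e-05) = 4.79. pH = pKa + log([A⁻]/[HA]) = 4.79 + log(0.764/0.097)

pH = 5.68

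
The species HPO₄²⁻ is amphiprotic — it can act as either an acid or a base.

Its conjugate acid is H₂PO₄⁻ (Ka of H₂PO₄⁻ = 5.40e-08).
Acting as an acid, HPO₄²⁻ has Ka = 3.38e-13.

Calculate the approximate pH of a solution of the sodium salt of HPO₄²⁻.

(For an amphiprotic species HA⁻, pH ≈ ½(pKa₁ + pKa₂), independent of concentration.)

pKa₁ = -log(5.40e-08) = 7.27; pKa₂ = -log(3.38e-13) = 12.47. For an amphiprotic species, pH ≈ ½(pKa₁ + pKa₂) = ½(7.27 + 12.47) = 9.87.

pH = 9.87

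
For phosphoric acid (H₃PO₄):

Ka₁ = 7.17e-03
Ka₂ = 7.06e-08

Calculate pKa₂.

pKa₂ = -log(Ka₂) = -log(7.06e-08) = 7.15.

pK_{a2} = 7.15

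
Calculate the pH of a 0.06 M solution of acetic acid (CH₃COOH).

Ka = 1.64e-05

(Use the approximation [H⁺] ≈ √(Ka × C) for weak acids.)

[H⁺] = √(Ka × C) = √(1.64e-05 × 0.06) = 9.9197e-04. pH = -log(9.9197e-04)

pH = 3.00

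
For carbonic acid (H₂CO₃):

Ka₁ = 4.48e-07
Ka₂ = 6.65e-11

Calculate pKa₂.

pKa₂ = -log(Ka₂) = -log(6.65e-11) = 10.18.

pK_{a2} = 10.18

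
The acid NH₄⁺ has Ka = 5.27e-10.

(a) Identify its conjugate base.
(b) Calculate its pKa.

(a) The conjugate base is formed by removing one H⁺ from NH₄⁺, giving NH₃. (b) pKa = -log(Ka) = -log(5.27e-10) = 9.28.

Conjugate base: NH₃; pK_a = 9.28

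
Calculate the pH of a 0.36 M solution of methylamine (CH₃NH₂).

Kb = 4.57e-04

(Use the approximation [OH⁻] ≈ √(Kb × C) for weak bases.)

[OH⁻] = √(Kb × C) = √(4.57e-04 × 0.36) = 1.2827e-02. pOH = 1.89, pH = 14 - pOH

pH = 12.11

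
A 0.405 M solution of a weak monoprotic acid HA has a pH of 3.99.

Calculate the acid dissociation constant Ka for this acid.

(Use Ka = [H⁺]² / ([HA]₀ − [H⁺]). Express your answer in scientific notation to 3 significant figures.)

[H⁺] = 10^(−pH) = 10^(−3.99) = 1.023e-04 M. For HA ⇌ H⁺ + A⁻, Ka = [H⁺][A⁻]/[HA] = [H⁺]² / ([HA]₀ − [H⁺]) = (1.023e-04)² / (0.405 − 1.023e-04) = 2.59e-08.

K_a = 2.59e-08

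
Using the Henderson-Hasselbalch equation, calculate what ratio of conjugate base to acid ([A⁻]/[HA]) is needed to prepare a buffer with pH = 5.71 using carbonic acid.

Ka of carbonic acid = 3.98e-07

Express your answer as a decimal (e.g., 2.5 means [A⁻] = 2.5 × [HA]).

pKa = -log(3.98e-07) = 6.4001. pH = pKa + log([A⁻]/[HA]), so log([A⁻]/[HA]) = pH − pKa = 5.71 − 6.4001 = -0.6901. [A⁻]/[HA] = 10^(-0.6901) = 0.204

[A⁻]/[HA] = 0.204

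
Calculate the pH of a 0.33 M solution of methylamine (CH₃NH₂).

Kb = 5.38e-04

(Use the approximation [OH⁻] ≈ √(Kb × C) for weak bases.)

[OH⁻] = √(Kb × C) = √(5.38e-04 × 0.33) = 1.3324e-02. pOH = 1.88, pH = 14 - pOH

pH = 12.12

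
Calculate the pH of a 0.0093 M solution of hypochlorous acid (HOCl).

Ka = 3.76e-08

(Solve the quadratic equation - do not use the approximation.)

x² + Ka×x - Ka×C = 0. Using quadratic formula: [H⁺] = 1.8681e-05

pH = 4.73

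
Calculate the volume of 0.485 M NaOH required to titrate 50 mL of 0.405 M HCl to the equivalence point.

At equivalence: moles acid = moles base. moles HCl = 0.405 × 50/1000 = 0.02025 mol. V_base = moles / 0.485 × 1000 = 41.8 mL.

V_{base} = 41.8 mL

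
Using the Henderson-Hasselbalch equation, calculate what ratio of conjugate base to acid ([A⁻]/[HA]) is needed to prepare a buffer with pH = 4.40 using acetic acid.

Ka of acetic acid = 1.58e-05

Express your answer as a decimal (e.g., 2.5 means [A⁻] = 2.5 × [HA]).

pKa = -log(1.58e-05) = 4.8013. pH = pKa + log([A⁻]/[HA]), so log([A⁻]/[HA]) = pH − pKa = 4.40 − 4.8013 = -0.4013. [A⁻]/[HA] = 10^(-0.4013) = 0.397

[A⁻]/[HA] = 0.397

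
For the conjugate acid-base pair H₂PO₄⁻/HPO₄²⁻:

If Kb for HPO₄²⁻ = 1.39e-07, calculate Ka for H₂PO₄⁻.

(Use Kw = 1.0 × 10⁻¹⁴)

For a conjugate pair Ka × Kb = Kw, so Ka = Kw/Kb = 1.0 × 10⁻¹⁴ / 1.39e-07 = 7.19e-08.

K_a = 7.19e-08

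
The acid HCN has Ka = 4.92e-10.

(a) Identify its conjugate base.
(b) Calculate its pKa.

(a) The conjugate base is formed by removing one H⁺ from HCN, giving CN⁻. (b) pKa = -log(Ka) = -log(4.92e-10) = 9.31.

Conjugate base: CN⁻; pK_a = 9.31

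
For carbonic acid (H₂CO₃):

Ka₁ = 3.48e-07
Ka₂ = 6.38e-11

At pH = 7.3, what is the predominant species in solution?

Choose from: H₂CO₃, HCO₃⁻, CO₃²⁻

pKa₁ = 6.46, pKa₂ = 10.20. For a polyprotic acid the predominant species crosses at each pKa: below pKa_n the protonated form dominates, above it the deprotonated form does. At pH = 7.3, the predominant species is HCO₃⁻.

HCO₃⁻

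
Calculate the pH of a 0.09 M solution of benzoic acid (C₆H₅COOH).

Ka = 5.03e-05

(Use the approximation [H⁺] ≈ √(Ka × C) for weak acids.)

[H⁺] = √(Ka × C) = √(5.03e-05 × 0.09) = 2.1277e-03. pH = -log(2.1277e-03)

pH = 2.67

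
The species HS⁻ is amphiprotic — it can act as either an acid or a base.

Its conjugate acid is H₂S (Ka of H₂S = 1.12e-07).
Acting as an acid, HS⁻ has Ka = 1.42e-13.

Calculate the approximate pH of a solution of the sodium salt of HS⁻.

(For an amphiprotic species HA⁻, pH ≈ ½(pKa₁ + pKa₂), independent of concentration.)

pKa₁ = -log(1.12e-07) = 6.95; pKa₂ = -log(1.42e-13) = 12.85. For an amphiprotic species, pH ≈ ½(pKa₁ + pKa₂) = ½(6.95 + 12.85) = 9.90.

pH = 9.90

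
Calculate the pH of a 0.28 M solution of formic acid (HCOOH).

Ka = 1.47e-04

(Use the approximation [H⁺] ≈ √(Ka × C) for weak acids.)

[H⁺] = √(Ka × C) = √(1.47e-04 × 0.28) = 6.4156e-03. pH = -log(6.4156e-03)

pH = 2.19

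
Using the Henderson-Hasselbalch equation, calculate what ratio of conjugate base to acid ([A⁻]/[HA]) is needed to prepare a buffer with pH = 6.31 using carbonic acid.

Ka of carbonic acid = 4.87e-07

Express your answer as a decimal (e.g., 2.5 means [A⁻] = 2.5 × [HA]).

pKa = -log(4.87e-07) = 6.3125. pH = pKa + log([A⁻]/[HA]), so log([A⁻]/[HA]) = pH − pKa = 6.31 − 6.3125 = -0.0025. [A⁻]/[HA] = 10^(-0.0025) = 0.994

[A⁻]/[HA] = 0.994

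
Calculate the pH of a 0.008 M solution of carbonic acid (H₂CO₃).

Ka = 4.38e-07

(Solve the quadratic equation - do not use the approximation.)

x² + Ka×x - Ka×C = 0. Using quadratic formula: [H⁺] = 5.8976e-05

pH = 4.23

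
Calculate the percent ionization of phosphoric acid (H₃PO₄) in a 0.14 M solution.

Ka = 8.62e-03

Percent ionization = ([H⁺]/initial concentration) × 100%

Using Ka equilibrium: x² + Ka×x - Ka×C = 0. Solving: [H⁺] = 3.0695e-02. Percent = (3.0695e-02/0.14) × 100

Percent ionization = 21.9%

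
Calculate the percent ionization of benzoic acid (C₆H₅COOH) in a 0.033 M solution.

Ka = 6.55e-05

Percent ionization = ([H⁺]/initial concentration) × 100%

Using Ka equilibrium: x² + Ka×x - Ka×C = 0. Solving: [H⁺] = 1.4378e-03. Percent = (1.4378e-03/0.033) × 100

Percent ionization = 4.36%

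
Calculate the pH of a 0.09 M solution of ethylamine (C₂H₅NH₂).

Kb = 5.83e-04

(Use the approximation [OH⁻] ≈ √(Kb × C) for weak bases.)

[OH⁻] = √(Kb × C) = √(5.83e-04 × 0.09) = 7.2436e-03. pOH = 2.14, pH = 14 - pOH

pH = 11.86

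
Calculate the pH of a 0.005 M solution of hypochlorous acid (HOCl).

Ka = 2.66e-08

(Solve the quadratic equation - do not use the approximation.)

x² + Ka×x - Ka×C = 0. Using quadratic formula: [H⁺] = 1.1519e-05

pH = 4.94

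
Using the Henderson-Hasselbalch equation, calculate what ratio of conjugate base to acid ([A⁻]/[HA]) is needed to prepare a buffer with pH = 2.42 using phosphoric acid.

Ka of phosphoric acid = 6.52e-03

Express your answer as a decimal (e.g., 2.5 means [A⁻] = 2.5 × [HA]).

pKa = -log(6.52e-03) = 2.1858. pH = pKa + log([A⁻]/[HA]), so log([A⁻]/[HA]) = pH − pKa = 2.42 − 2.1858 = 0.2342. [A⁻]/[HA] = 10^(0.2342) = 1.71

[A⁻]/[HA] = 1.71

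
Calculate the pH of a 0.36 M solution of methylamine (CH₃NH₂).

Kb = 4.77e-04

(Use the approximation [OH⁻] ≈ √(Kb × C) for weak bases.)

[OH⁻] = √(Kb × C) = √(4.77e-04 × 0.36) = 1.3104e-02. pOH = 1.88, pH = 14 - pOH

pH = 12.12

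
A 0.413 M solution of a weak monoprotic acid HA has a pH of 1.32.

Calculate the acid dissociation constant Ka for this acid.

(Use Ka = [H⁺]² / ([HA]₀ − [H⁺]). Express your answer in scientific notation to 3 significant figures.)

[H⁺] = 10^(−pH) = 10^(−1.32) = 4.786e-02 M. For HA ⇌ H⁺ + A⁻, Ka = [H⁺][A⁻]/[HA] = [H⁺]² / ([HA]₀ − [H⁺]) = (4.786e-02)² / (0.413 − 4.786e-02) = 6.27e-03.

K_a = 6.27e-03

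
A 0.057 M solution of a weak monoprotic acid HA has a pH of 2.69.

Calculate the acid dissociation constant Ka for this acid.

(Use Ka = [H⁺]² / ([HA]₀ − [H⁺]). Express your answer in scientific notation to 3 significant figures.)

[H⁺] = 10^(−pH) = 10^(−2.69) = 2.042e-03 M. For HA ⇌ H⁺ + A⁻, Ka = [H⁺][A⁻]/[HA] = [H⁺]² / ([HA]₀ − [H⁺]) = (2.042e-03)² / (0.057 − 2.042e-03) = 7.59e-05.

K_a = 7.59e-05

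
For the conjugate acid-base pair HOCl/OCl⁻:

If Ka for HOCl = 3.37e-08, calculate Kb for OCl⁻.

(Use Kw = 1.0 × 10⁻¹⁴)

For a conjugate pair Ka × Kb = Kw, so Kb = Kw/Ka = 1.0 × 10⁻¹⁴ / 3.37e-08 = 2.97e-07.

K_b = 2.97e-07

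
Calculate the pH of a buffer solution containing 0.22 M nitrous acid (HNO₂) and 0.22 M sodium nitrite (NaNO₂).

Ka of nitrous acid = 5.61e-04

pKa = -log(5.61e-04) = 3.25. pH = pKa + log([A⁻]/[HA]) = 3.25 + log(0.22/0.22)

pH = 3.25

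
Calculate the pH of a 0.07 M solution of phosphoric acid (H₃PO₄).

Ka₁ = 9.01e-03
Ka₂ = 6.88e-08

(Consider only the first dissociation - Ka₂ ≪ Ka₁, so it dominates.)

First dissociation dominates. From Ka₁ = [H⁺][HA⁻]/[H₂A], x² + Ka₁·x − Ka₁·C = 0 with C = 0.07 M and Ka₁ = 9.01e-03. Solving: [H⁺] = (−Ka₁ + √(Ka₁² + 4·Ka₁·C)) / 2 = 2.1010e-02 M. pH = -log(2.1010e-02) = 1.68.

pH = 1.68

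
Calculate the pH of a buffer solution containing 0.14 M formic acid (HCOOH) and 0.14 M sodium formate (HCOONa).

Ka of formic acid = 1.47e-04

pKa = -log(1.47e-04) = 3.83. pH = pKa + log([A⁻]/[HA]) = 3.83 + log(0.14/0.14)

pH = 3.83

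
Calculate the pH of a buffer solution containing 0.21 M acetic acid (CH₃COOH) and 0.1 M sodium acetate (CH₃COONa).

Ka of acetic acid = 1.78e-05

pKa = -log(1.78e-05) = 4.75. pH = pKa + log([A⁻]/[HA]) = 4.75 + log(0.1/0.21)

pH = 4.43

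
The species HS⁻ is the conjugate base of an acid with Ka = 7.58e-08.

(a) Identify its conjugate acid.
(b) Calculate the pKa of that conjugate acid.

(a) The conjugate acid is formed by adding one H⁺ to HS⁻, giving H₂S. (b) pKa = -log(Ka) = -log(7.58e-08) = 7.12.

Conjugate acid: H₂S; pK_a = 7.12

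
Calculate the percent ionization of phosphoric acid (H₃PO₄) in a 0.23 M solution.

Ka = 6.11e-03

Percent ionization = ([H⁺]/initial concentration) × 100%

Using Ka equilibrium: x² + Ka×x - Ka×C = 0. Solving: [H⁺] = 3.4557e-02. Percent = (3.4557e-02/0.23) × 100

Percent ionization = 15%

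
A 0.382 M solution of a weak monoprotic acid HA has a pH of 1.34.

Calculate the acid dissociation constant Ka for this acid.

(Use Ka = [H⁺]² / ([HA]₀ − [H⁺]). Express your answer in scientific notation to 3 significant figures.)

[H⁺] = 10^(−pH) = 10^(−1.34) = 4.571e-02 M. For HA ⇌ H⁺ + A⁻, Ka = [H⁺][A⁻]/[HA] = [H⁺]² / ([HA]₀ − [H⁺]) = (4.571e-02)² / (0.382 − 4.571e-02) = 6.21e-03.

K_a = 6.21e-03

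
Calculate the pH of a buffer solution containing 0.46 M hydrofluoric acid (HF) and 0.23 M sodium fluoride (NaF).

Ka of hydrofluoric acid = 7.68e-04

pKa = -log(7.68e-04) = 3.11. pH = pKa + log([A⁻]/[HA]) = 3.11 + log(0.23/0.46)

pH = 2.81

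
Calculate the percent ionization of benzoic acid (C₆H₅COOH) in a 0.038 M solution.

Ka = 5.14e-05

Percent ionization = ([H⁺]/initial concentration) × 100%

Using Ka equilibrium: x² + Ka×x - Ka×C = 0. Solving: [H⁺] = 1.3721e-03. Percent = (1.3721e-03/0.038) × 100

Percent ionization = 3.61%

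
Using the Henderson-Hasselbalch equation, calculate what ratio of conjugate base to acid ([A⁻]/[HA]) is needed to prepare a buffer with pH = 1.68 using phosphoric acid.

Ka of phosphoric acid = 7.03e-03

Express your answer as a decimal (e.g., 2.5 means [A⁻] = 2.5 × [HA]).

pKa = -log(7.03e-03) = 2.1530. pH = pKa + log([A⁻]/[HA]), so log([A⁻]/[HA]) = pH − pKa = 1.68 − 2.1530 = -0.4730. [A⁻]/[HA] = 10^(-0.4730) = 0.336

[A⁻]/[HA] = 0.336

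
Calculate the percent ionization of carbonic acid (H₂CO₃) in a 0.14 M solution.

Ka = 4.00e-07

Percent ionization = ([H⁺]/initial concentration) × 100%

Using Ka equilibrium: x² + Ka×x - Ka×C = 0. Solving: [H⁺] = 2.3644e-04. Percent = (2.3644e-04/0.14) × 100

Percent ionization = 0.169%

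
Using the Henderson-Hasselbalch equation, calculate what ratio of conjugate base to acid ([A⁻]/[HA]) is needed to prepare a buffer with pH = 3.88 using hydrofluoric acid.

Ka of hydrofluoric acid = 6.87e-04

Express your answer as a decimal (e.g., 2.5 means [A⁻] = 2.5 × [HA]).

pKa = -log(6.87e-04) = 3.1630. pH = pKa + log([A⁻]/[HA]), so log([A⁻]/[HA]) = pH − pKa = 3.88 − 3.1630 = 0.7170. [A⁻]/[HA] = 10^(0.7170) = 5.21

[A⁻]/[HA] = 5.21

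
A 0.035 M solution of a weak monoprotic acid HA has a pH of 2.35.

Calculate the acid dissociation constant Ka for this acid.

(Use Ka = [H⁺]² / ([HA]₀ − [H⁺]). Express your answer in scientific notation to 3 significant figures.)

[H⁺] = 10^(−pH) = 10^(−2.35) = 4.467e-03 M. For HA ⇌ H⁺ + A⁻, Ka = [H⁺][A⁻]/[HA] = [H⁺]² / ([HA]₀ − [H⁺]) = (4.467e-03)² / (0.035 − 4.467e-03) = 6.53e-04.

K_a = 6.53e-04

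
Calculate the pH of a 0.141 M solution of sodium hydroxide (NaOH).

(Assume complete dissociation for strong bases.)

[OH⁻] = 0.141 M for strong base. pOH = -log[OH⁻] = 0.85, pH = 14 - pOH

pH = 13.15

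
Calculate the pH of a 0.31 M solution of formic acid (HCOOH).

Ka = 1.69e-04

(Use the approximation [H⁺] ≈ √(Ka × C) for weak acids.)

[H⁺] = √(Ka × C) = √(1.69e-04 × 0.31) = 7.2381e-03. pH = -log(7.2381e-03)

pH = 2.14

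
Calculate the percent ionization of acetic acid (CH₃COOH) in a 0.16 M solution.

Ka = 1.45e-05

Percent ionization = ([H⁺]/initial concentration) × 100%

Using Ka equilibrium: x² + Ka×x - Ka×C = 0. Solving: [H⁺] = 1.5159e-03. Percent = (1.5159e-03/0.16) × 100

Percent ionization = 0.947%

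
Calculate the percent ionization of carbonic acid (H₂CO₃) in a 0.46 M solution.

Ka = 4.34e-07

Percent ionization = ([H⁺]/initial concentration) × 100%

Using Ka equilibrium: x² + Ka×x - Ka×C = 0. Solving: [H⁺] = 4.4659e-04. Percent = (4.4659e-04/0.46) × 100

Percent ionization = 0.0971%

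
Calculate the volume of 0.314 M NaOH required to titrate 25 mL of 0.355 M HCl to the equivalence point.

At equivalence: moles acid = moles base. moles HCl = 0.355 × 25/1000 = 0.008875 mol. V_base = moles / 0.314 × 1000 = 28.3 mL.

V_{base} = 28.3 mL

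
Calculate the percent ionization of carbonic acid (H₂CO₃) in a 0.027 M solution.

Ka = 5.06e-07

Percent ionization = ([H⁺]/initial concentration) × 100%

Using Ka equilibrium: x² + Ka×x - Ka×C = 0. Solving: [H⁺] = 1.1663e-04. Percent = (1.1663e-04/0.027) × 100

Percent ionization = 0.432%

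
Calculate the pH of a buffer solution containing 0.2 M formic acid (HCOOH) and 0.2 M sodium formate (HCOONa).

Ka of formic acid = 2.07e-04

pKa = -log(2.07e-04) = 3.68. pH = pKa + log([A⁻]/[HA]) = 3.68 + log(0.2/0.2)

pH = 3.68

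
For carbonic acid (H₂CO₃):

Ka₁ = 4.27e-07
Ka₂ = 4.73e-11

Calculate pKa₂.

pKa₂ = -log(Ka₂) = -log(4.73e-11) = 10.33.

pK_{a2} = 10.33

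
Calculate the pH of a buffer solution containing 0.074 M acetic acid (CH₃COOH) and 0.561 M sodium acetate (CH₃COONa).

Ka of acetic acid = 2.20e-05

pKa = -log(2.20e-05) = 4.66. pH = pKa + log([A⁻]/[HA]) = 4.66 + log(0.561/0.074)

pH = 5.54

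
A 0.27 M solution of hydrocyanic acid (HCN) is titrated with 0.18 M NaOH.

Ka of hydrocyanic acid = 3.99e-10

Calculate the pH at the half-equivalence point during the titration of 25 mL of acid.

At half-equivalence [HA] = [A⁻], so Henderson-Hasselbalch gives pH = pKa = -log(3.99e-10) = 9.40.

pH = pKa = 9.40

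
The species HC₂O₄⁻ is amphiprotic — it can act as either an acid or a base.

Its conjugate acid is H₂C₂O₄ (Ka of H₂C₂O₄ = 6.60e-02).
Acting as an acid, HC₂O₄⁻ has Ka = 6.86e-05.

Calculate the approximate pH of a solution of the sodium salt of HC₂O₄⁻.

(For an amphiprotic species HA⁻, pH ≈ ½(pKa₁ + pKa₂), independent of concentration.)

pKa₁ = -log(6.60e-02) = 1.18; pKa₂ = -log(6.86e-05) = 4.16. For an amphiprotic species, pH ≈ ½(pKa₁ + pKa₂) = ½(1.18 + 4.16) = 2.67.

pH = 2.67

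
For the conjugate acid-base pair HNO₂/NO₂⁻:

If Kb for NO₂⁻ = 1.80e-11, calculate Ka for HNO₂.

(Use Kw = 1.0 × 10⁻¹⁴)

For a conjugate pair Ka × Kb = Kw, so Ka = Kw/Kb = 1.0 × 10⁻¹⁴ / 1.80e-11 = 5.56e-04.

K_a = 5.56e-04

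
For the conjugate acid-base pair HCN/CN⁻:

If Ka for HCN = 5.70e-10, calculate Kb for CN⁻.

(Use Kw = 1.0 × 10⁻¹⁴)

For a conjugate pair Ka × Kb = Kw, so Kb = Kw/Ka = 1.0 × 10⁻¹⁴ / 5.70e-10 = 1.75e-05.

K_b = 1.75e-05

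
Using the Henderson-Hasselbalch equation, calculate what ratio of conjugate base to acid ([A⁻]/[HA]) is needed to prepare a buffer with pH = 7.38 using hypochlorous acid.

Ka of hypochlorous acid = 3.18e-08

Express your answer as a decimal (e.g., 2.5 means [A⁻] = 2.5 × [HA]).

pKa = -log(3.18e-08) = 7.4976. pH = pKa + log([A⁻]/[HA]), so log([A⁻]/[HA]) = pH − pKa = 7.38 − 7.4976 = -0.1176. [A⁻]/[HA] = 10^(-0.1176) = 0.763

[A⁻]/[HA] = 0.763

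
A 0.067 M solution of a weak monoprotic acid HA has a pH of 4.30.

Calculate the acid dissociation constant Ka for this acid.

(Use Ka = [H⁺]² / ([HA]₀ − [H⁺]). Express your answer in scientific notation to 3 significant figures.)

[H⁺] = 10^(−pH) = 10^(−4.30) = 5.012e-05 M. For HA ⇌ H⁺ + A⁻, Ka = [H⁺][A⁻]/[HA] = [H⁺]² / ([HA]₀ − [H⁺]) = (5.012e-05)² / (0.067 − 5.012e-05) = 3.75e-08.

K_a = 3.75e-08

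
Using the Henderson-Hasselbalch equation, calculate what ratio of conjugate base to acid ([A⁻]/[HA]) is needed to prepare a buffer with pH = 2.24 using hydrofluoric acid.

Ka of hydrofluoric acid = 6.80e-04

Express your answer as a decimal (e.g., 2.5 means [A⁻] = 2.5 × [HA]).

pKa = -log(6.80e-04) = 3.1675. pH = pKa + log([A⁻]/[HA]), so log([A⁻]/[HA]) = pH − pKa = 2.24 − 3.1675 = -0.9275. [A⁻]/[HA] = 10^(-0.9275) = 0.118

[A⁻]/[HA] = 0.118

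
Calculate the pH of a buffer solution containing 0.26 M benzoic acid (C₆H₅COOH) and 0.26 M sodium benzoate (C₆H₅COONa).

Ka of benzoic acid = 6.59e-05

pKa = -log(6.59e-05) = 4.18. pH = pKa + log([A⁻]/[HA]) = 4.18 + log(0.26/0.26)

pH = 4.18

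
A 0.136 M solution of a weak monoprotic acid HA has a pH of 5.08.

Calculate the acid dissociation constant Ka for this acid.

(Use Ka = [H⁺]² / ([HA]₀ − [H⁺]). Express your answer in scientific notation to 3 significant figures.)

[H⁺] = 10^(−pH) = 10^(−5.08) = 8.318e-06 M. For HA ⇌ H⁺ + A⁻, Ka = [H⁺][A⁻]/[HA] = [H⁺]² / ([HA]₀ − [H⁺]) = (8.318e-06)² / (0.136 − 8.318e-06) = 5.09e-10.

K_a = 5.09e-10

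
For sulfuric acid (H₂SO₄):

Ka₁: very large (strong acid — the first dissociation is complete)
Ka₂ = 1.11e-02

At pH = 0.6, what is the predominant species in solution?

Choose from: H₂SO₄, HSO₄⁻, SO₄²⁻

The first dissociation is complete, so H₂SO₄ itself is never the predominant species in water; pKa₂ = -log(1.11e-02) = 1.95. For a polyprotic acid the predominant species crosses at each pKa: below pKa_n the protonated form dominates, above it the deprotonated form does. At pH = 0.6, the predominant species is HSO₄⁻.

HSO₄⁻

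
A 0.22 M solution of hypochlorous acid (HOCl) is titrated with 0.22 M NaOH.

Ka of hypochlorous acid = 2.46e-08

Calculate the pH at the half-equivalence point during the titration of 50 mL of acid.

At half-equivalence [HA] = [A⁻], so Henderson-Hasselbalch gives pH = pKa = -log(2.46e-08) = 7.61.

pH = pKa = 7.61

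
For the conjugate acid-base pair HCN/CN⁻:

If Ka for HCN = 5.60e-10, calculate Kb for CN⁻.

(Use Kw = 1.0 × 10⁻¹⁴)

For a conjugate pair Ka × Kb = Kw, so Kb = Kw/Ka = 1.0 × 10⁻¹⁴ / 5.60e-10 = 1.79e-05.

K_b = 1.79e-05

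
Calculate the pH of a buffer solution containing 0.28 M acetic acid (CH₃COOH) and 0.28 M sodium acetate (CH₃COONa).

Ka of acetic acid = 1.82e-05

pKa = -log(1.82e-05) = 4.74. pH = pKa + log([A⁻]/[HA]) = 4.74 + log(0.28/0.28)

pH = 4.74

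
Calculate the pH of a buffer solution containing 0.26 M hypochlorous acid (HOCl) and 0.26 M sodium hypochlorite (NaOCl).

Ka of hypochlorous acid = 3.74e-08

pKa = -log(3.74e-08) = 7.43. pH = pKa + log([A⁻]/[HA]) = 7.43 + log(0.26/0.26)

pH = 7.43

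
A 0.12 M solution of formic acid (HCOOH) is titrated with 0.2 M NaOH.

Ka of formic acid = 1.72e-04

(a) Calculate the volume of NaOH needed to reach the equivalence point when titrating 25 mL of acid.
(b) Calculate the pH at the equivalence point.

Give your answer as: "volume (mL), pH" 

moles acid = 0.12 × 25/1000 = 0.003 mol; V_base = moles/0.2 × 1000 = 15.0 mL. At equivalence only the conjugate base is present: [A⁻] = 0.003/0.040 = 7.5000e-02 M. Kb = Kw/Ka = 5.81e-11; [OH⁻] = √(Kb × [A⁻]) = 2.0882e-06; pOH = 5.68; pH = 14 - pOH = 8.32.

V = 15.0 mL, pH = 8.32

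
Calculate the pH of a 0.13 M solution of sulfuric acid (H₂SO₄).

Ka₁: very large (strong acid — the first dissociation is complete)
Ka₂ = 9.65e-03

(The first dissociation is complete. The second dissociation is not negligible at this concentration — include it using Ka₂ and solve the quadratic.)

First dissociation is complete: [H⁺]₀ = [HSO₄⁻]₀ = C = 0.13 M. Second dissociation HSO₄⁻ ⇌ H⁺ + SO₄²⁻: let x = [SO₄²⁻]. Ka₂ = (C + x)·x / (C − x) = 9.65e-03 → x² + (C + Ka₂)·x − Ka₂·C = 0 → x² + 0.13965·x − 1.255e-03 = 0. x = (−0.13965 + √(0.13965² + 4 × 1.255e-03)) / 2 = 8.4695e-03 M. [H⁺] = C + x = 0.13 + 8.4695e-03 = 1.3847e-01 M. pH = -log(1.3847e-01) = 0.86.

pH = 0.86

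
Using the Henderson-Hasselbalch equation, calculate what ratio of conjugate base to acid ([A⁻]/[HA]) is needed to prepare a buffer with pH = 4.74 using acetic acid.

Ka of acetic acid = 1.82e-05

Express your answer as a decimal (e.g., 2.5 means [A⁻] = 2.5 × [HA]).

pKa = -log(1.82e-05) = 4.7399. pH = pKa + log([A⁻]/[HA]), so log([A⁻]/[HA]) = pH − pKa = 4.74 − 4.7399 = 0.0001. [A⁻]/[HA] = 10^(0.0001) = 1.00

[A⁻]/[HA] = 1.00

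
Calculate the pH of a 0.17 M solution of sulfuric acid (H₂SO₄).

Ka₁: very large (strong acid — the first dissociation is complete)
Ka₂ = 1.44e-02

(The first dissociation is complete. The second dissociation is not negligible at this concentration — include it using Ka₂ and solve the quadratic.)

First dissociation is complete: [H⁺]₀ = [HSO₄⁻]₀ = C = 0.17 M. Second dissociation HSO₄⁻ ⇌ H⁺ + SO₄²⁻: let x = [SO₄²⁻]. Ka₂ = (C + x)·x / (C − x) = 1.44e-02 → x² + (C + Ka₂)·x − Ka₂·C = 0 → x² + 0.18440·x − 2.448e-03 = 0. x = (−0.18440 + √(0.18440² + 4 × 2.448e-03)) / 2 = 1.2437e-02 M. [H⁺] = C + x = 0.17 + 1.2437e-02 = 1.8244e-01 M. pH = -log(1.8244e-01) = 0.74.

pH = 0.74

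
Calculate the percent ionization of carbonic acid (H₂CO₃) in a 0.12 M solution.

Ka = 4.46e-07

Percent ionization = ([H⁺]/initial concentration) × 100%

Using Ka equilibrium: x² + Ka×x - Ka×C = 0. Solving: [H⁺] = 2.3112e-04. Percent = (2.3112e-04/0.12) × 100

Percent ionization = 0.193%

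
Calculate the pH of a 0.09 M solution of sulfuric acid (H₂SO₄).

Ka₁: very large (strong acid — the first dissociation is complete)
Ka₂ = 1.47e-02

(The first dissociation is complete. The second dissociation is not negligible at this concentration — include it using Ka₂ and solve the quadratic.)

First dissociation is complete: [H⁺]₀ = [HSO₄⁻]₀ = C = 0.09 M. Second dissociation HSO₄⁻ ⇌ H⁺ + SO₄²⁻: let x = [SO₄²⁻]. Ka₂ = (C + x)·x / (C − x) = 1.47e-02 → x² + (C + Ka₂)·x − Ka₂·C = 0 → x² + 0.10470·x − 1.323e-03 = 0. x = (−0.10470 + √(0.10470² + 4 × 1.323e-03)) / 2 = 1.1396e-02 M. [H⁺] = C + x = 0.09 + 1.1396e-02 = 1.0140e-01 M. pH = -log(1.0140e-01) = 0.99.

pH = 0.99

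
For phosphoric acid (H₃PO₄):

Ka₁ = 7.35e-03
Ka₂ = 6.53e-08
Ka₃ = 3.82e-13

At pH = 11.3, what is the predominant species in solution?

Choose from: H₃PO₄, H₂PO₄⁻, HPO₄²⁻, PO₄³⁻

pKa₁ = 2.13, pKa₂ = 7.19, pKa₃ = 12.42. For a polyprotic acid the predominant species crosses at each pKa: below pKa_n the protonated form dominates, above it the deprotonated form does. At pH = 11.3, the predominant species is HPO₄²⁻.

HPO₄²⁻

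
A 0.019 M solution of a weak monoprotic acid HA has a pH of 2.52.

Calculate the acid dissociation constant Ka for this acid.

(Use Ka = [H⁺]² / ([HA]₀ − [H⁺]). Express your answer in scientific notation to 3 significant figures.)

[H⁺] = 10^(−pH) = 10^(−2.52) = 3.020e-03 M. For HA ⇌ H⁺ + A⁻, Ka = [H⁺][A⁻]/[HA] = [H⁺]² / ([HA]₀ − [H⁺]) = (3.020e-03)² / (0.019 − 3.020e-03) = 5.71e-04.

K_a = 5.71e-04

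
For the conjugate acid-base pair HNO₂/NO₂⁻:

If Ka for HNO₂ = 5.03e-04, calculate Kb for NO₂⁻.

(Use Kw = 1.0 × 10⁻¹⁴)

For a conjugate pair Ka × Kb = Kw, so Kb = Kw/Ka = 1.0 × 10⁻¹⁴ / 5.03e-04 = 1.99e-11.

K_b = 1.99e-11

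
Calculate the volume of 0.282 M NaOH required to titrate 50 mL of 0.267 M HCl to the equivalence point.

At equivalence: moles acid = moles base. moles HCl = 0.267 × 50/1000 = 0.01335 mol. V_base = moles / 0.282 × 1000 = 47.3 mL.

V_{base} = 47.3 mL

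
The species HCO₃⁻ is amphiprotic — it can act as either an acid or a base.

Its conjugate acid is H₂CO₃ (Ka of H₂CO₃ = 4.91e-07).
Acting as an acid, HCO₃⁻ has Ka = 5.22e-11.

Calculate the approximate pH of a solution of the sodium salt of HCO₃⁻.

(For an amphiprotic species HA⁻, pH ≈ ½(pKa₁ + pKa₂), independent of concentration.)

pKa₁ = -log(4.91e-07) = 6.31; pKa₂ = -log(5.22e-11) = 10.28. For an amphiprotic species, pH ≈ ½(pKa₁ + pKa₂) = ½(6.31 + 10.28) = 8.30.

pH = 8.30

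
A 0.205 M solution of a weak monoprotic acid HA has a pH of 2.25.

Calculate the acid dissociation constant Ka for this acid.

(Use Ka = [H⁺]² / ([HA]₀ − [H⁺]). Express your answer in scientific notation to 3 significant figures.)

[H⁺] = 10^(−pH) = 10^(−2.25) = 5.623e-03 M. For HA ⇌ H⁺ + A⁻, Ka = [H⁺][A⁻]/[HA] = [H⁺]² / ([HA]₀ − [H⁺]) = (5.623e-03)² / (0.205 − 5.623e-03) = 1.59e-04.

K_a = 1.59e-04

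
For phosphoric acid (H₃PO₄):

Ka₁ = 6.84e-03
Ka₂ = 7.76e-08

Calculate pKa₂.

pKa₂ = -log(Ka₂) = -log(7.76e-08) = 7.11.

pK_{a2} = 7.11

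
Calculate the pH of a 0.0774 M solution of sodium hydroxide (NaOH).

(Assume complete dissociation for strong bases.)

[OH⁻] = 0.0774 M for strong base. pOH = -log[OH⁻] = 1.11, pH = 14 - pOH

pH = 12.89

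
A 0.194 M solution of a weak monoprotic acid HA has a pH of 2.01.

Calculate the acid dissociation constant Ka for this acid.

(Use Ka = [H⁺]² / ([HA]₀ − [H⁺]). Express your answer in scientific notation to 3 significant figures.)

[H⁺] = 10^(−pH) = 10^(−2.01) = 9.772e-03 M. For HA ⇌ H⁺ + A⁻, Ka = [H⁺][A⁻]/[HA] = [H⁺]² / ([HA]₀ − [H⁺]) = (9.772e-03)² / (0.194 − 9.772e-03) = 5.18e-04.

K_a = 5.18e-04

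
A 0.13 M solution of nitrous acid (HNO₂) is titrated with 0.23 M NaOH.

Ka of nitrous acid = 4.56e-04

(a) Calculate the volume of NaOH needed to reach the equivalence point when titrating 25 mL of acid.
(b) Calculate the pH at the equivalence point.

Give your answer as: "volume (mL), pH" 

moles acid = 0.13 × 25/1000 = 0.00325 mol; V_base = moles/0.23 × 1000 = 14.1 mL. At equivalence only the conjugate base is present: [A⁻] = 0.00325/0.039 = 8.3056e-02 M. Kb = Kw/Ka = 2.19e-11; [OH⁻] = √(Kb × [A⁻]) = 1.3496e-06; pOH = 5.87; pH = 14 - pOH = 8.13.

V = 14.1 mL, pH = 8.13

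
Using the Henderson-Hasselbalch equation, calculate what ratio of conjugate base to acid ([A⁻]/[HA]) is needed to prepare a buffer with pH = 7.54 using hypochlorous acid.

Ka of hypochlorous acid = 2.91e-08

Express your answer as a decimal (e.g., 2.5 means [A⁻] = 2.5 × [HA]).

pKa = -log(2.91e-08) = 7.5361. pH = pKa + log([A⁻]/[HA]), so log([A⁻]/[HA]) = pH − pKa = 7.54 − 7.5361 = 0.0039. [A⁻]/[HA] = 10^(0.0039) = 1.01

[A⁻]/[HA] = 1.01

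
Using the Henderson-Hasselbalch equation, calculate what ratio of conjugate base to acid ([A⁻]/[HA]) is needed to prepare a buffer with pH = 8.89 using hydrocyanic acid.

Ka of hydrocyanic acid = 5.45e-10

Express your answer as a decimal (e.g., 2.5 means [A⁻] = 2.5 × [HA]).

pKa = -log(5.45e-10) = 9.2636. pH = pKa + log([A⁻]/[HA]), so log([A⁻]/[HA]) = pH − pKa = 8.89 − 9.2636 = -0.3736. [A⁻]/[HA] = 10^(-0.3736) = 0.423

[A⁻]/[HA] = 0.423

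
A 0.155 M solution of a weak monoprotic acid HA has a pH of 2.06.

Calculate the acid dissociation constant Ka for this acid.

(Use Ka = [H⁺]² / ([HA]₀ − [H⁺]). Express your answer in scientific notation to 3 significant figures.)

[H⁺] = 10^(−pH) = 10^(−2.06) = 8.710e-03 M. For HA ⇌ H⁺ + A⁻, Ka = [H⁺][A⁻]/[HA] = [H⁺]² / ([HA]₀ − [H⁺]) = (8.710e-03)² / (0.155 − 8.710e-03) = 5.19e-04.

K_a = 5.19e-04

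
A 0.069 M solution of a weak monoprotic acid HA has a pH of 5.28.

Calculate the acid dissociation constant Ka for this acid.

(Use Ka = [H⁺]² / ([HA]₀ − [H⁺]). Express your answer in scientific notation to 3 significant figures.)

[H⁺] = 10^(−pH) = 10^(−5.28) = 5.248e-06 M. For HA ⇌ H⁺ + A⁻, Ka = [H⁺][A⁻]/[HA] = [H⁺]² / ([HA]₀ − [H⁺]) = (5.248e-06)² / (0.069 − 5.248e-06) = 3.99e-10.

K_a = 3.99e-10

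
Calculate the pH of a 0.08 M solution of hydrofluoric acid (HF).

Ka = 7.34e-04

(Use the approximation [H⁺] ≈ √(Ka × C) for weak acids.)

[H⁺] = √(Ka × C) = √(7.34e-04 × 0.08) = 7.6629e-03. pH = -log(7.6629e-03)

pH = 2.12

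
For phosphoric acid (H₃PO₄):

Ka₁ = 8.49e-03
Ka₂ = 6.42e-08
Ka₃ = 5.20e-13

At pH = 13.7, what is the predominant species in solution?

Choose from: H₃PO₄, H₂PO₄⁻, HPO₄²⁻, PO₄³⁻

pKa₁ = 2.07, pKa₂ = 7.19, pKa₃ = 12.28. For a polyprotic acid the predominant species crosses at each pKa: below pKa_n the protonated form dominates, above it the deprotonated form does. At pH = 13.7, the predominant species is PO₄³⁻.

PO₄³⁻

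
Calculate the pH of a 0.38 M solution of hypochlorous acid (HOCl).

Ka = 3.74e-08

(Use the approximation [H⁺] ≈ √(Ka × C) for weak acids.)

[H⁺] = √(Ka × C) = √(3.74e-08 × 0.38) = 1.1921e-04. pH = -log(1.1921e-04)

pH = 3.92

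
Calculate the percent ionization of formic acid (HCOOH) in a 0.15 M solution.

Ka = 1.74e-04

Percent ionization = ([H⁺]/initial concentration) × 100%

Using Ka equilibrium: x² + Ka×x - Ka×C = 0. Solving: [H⁺] = 5.0226e-03. Percent = (5.0226e-03/0.15) × 100

Percent ionization = 3.35%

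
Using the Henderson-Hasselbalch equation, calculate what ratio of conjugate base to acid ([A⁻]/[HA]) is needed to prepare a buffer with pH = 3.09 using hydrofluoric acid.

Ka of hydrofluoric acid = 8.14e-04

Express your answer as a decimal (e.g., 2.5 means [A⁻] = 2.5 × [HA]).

pKa = -log(8.14e-04) = 3.0894. pH = pKa + log([A⁻]/[HA]), so log([A⁻]/[HA]) = pH − pKa = 3.09 − 3.0894 = 0.0006. [A⁻]/[HA] = 10^(0.0006) = 1.00

[A⁻]/[HA] = 1.00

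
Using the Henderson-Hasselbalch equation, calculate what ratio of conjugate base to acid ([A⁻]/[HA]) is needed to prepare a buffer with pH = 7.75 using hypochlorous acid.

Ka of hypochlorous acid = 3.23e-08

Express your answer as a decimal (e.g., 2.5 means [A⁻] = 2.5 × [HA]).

pKa = -log(3.23e-08) = 7.4908. pH = pKa + log([A⁻]/[HA]), so log([A⁻]/[HA]) = pH − pKa = 7.75 − 7.4908 = 0.2592. [A⁻]/[HA] = 10^(0.2592) = 1.82

[A⁻]/[HA] = 1.82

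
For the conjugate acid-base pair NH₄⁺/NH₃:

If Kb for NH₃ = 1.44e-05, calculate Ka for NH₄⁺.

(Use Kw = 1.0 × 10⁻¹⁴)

For a conjugate pair Ka × Kb = Kw, so Ka = Kw/Kb = 1.0 × 10⁻¹⁴ / 1.44e-05 = 6.94e-10.

K_a = 6.94e-10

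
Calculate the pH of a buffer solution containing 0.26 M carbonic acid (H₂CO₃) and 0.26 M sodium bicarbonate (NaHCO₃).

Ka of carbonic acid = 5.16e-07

pKa = -log(5.16e-07) = 6.29. pH = pKa + log([A⁻]/[HA]) = 6.29 + log(0.26/0.26)

pH = 6.29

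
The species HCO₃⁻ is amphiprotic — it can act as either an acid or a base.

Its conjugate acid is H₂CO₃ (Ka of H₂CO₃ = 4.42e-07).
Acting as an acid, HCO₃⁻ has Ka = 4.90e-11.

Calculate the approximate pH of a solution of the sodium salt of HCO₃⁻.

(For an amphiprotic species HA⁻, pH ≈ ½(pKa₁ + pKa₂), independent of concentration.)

pKa₁ = -log(4.42e-07) = 6.35; pKa₂ = -log(4.90e-11) = 10.31. For an amphiprotic species, pH ≈ ½(pKa₁ + pKa₂) = ½(6.35 + 10.31) = 8.33.

pH = 8.33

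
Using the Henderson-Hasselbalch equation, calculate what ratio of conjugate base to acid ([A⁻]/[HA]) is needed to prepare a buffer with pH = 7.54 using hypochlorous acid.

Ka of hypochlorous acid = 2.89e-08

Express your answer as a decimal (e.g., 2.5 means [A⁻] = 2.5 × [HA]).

pKa = -log(2.89e-08) = 7.5391. pH = pKa + log([A⁻]/[HA]), so log([A⁻]/[HA]) = pH − pKa = 7.54 − 7.5391 = 0.0009. [A⁻]/[HA] = 10^(0.0009) = 1.00

[A⁻]/[HA] = 1.00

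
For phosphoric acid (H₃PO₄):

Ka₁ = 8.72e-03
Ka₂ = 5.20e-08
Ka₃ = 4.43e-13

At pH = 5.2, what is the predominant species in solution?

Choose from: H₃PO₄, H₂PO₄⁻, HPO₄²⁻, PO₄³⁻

pKa₁ = 2.06, pKa₂ = 7.28, pKa₃ = 12.35. For a polyprotic acid the predominant species crosses at each pKa: below pKa_n the protonated form dominates, above it the deprotonated form does. At pH = 5.2, the predominant species is H₂PO₄⁻.

H₂PO₄⁻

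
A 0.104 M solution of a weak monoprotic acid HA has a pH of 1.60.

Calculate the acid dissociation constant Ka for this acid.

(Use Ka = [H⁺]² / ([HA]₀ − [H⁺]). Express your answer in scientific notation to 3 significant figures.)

[H⁺] = 10^(−pH) = 10^(−1.60) = 2.512e-02 M. For HA ⇌ H⁺ + A⁻, Ka = [H⁺][A⁻]/[HA] = [H⁺]² / ([HA]₀ − [H⁺]) = (2.512e-02)² / (0.104 − 2.512e-02) = 8.00e-03.

K_a = 8.00e-03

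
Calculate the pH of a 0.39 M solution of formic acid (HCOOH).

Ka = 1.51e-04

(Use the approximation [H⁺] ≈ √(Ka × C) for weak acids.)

[H⁺] = √(Ka × C) = √(1.51e-04 × 0.39) = 7.6740e-03. pH = -log(7.6740e-03)

pH = 2.11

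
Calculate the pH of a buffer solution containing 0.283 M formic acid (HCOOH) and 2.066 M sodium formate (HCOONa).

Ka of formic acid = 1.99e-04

pKa = -log(1.99e-04) = 3.70. pH = pKa + log([A⁻]/[HA]) = 3.70 + log(2.066/0.283)

pH = 4.56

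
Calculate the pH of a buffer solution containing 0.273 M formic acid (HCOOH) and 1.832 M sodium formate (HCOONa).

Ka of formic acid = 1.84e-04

pKa = -log(1.84e-04) = 3.74. pH = pKa + log([A⁻]/[HA]) = 3.74 + log(1.832/0.273)

pH = 4.56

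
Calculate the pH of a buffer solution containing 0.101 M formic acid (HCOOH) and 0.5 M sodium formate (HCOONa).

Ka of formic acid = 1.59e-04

pKa = -log(1.59e-04) = 3.80. pH = pKa + log([A⁻]/[HA]) = 3.80 + log(0.5/0.101)

pH = 4.49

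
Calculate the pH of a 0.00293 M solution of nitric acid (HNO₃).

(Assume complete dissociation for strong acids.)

[H⁺] = 0.00293 M for strong acid. pH = -log[H⁺] = -log(0.00293)

pH = 2.53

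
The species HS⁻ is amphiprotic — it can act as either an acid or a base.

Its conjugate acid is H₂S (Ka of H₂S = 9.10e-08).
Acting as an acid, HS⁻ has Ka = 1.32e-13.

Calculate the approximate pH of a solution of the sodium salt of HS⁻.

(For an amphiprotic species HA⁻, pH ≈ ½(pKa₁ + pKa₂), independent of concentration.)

pKa₁ = -log(9.10e-08) = 7.04; pKa₂ = -log(1.32e-13) = 12.88. For an amphiprotic species, pH ≈ ½(pKa₁ + pKa₂) = ½(7.04 + 12.88) = 9.96.

pH = 9.96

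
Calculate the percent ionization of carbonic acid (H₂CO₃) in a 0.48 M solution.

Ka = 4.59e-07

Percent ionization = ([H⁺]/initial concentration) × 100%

Using Ka equilibrium: x² + Ka×x - Ka×C = 0. Solving: [H⁺] = 4.6915e-04. Percent = (4.6915e-04/0.48) × 100

Percent ionization = 0.0977%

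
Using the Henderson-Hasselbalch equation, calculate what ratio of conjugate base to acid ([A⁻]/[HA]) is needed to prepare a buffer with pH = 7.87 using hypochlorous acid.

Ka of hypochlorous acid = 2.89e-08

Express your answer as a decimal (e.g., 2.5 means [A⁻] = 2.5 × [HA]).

pKa = -log(2.89e-08) = 7.5391. pH = pKa + log([A⁻]/[HA]), so log([A⁻]/[HA]) = pH − pKa = 7.87 − 7.5391 = 0.3309. [A⁻]/[HA] = 10^(0.3309) = 2.14

[A⁻]/[HA] = 2.14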